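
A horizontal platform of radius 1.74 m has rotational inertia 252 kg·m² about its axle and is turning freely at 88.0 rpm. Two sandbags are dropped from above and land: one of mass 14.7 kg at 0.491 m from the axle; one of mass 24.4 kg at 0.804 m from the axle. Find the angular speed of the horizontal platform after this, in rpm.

ω_f ≈ 81.7 rpm

The added mass arrives with no angular momentum about the axle, and any external torque about the axle is negligible, so the system's angular momentum is conserved.
Added inertia Σmr² = (14.7)(0.491)² + (24.4)(0.804)² = 19.32 kg·m²; I_f = 252.0 + 19.32 = 271.3 kg·m².
ω_f = I_p ω_i / I_f = (252.0)(88.0) / 271.3 = 81.73 rpm.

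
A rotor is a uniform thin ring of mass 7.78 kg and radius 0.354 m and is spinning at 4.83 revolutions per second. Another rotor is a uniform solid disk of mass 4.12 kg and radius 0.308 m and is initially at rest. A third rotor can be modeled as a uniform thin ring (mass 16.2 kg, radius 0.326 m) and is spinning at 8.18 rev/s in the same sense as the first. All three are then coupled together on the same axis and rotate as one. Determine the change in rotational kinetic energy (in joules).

ΔKE ≈ -313 J

No external torque acts about the common axis, so total angular momentum is conserved.
Moments of inertia: I_A = (7.78)(0.354)² = 0.9750 kg·m²; I_B = ½(4.12)(0.308)² = 0.1954 kg·m²; I_C = (16.2)(0.326)² = 1.722 kg·m².
Taking A's sense as positive: L = (0.9750)(4.83) + (1.722)(8.18) = 18.79 kg·m²·rev/s.
Combined I = 0.9750 + 0.1954 + 1.722 = 2.892 kg·m².
ω_f = L / I = 18.79 / 2.892 = 6.498 rev/s.
KE_i = ½ΣIω² = 2723 J; KE_f = ½(2.892)(40.83)² = 2410 J.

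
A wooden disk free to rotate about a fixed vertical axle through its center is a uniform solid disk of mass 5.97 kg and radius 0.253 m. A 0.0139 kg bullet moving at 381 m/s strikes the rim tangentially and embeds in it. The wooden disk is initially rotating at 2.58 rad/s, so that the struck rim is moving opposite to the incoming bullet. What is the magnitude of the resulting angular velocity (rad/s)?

|ω_f| ≈ 4.41 rad/s

The axle reaction passes through the axle and exerts no torque about it; angular momentum about the axle is conserved through the impact.
I_p = ½(5.97)(0.253)² = 0.1911 kg·m². Taking the sense of the bullet's angular momentum as positive, L_{bullet} = m v R = (0.0139)(381)(0.253) = 1.340 kg·m²/s.
L_i = −I_p ω_p + m v R = −(0.1911)(2.58) + 1.340 = 0.8469 kg·m²/s.
After sticking, I_f = I_p + m R² = 0.1911 + (0.0139)(0.253)² = 0.1920 kg·m².
ω_f = L_i / I_f = 0.8469 / 0.1920 = 4.412 rad/s.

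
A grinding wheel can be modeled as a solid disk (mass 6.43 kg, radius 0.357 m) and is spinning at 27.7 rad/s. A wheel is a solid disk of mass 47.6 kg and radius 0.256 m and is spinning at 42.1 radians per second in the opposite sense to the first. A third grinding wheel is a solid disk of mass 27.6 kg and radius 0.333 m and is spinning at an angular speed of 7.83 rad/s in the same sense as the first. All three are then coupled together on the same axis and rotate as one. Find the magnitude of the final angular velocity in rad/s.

No external torque acts about the common axis, so total angular momentum is conserved.
Moments of inertia: I_A = ½(6.43)(0.357)² = 0.4097 kg·m²; I_B = ½(47.6)(0.256)² = 1.560 kg·m²; I_C = ½(27.6)(0.333)² = 1.530 kg·m².
Taking A's sense as positive: L = (0.4097)(27.7) − (1.560)(42.1) + (1.530)(7.83) = -42.33 kg·m²·rad/s.
Combined I = 0.4097 + 1.560 + 1.530 = 3.500 kg·m².
ω_f = L / I = -42.33 / 3.500 = -12.10 rad/s.

|ω_f| ≈ 12.1 rad/s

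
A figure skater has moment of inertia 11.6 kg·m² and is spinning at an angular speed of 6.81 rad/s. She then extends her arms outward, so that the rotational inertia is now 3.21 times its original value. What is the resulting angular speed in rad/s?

ω₂ ≈ 2.12 rad/s

No external torque acts about the spin axis, so angular momentum is conserved.
I₂ = 3.21 × 11.6 = 37.24 kg·m².
ω₂ = I₁ω₁ / I₂ = (11.60)(6.81 rad/s) / (37.24) = 2.121 rad/s.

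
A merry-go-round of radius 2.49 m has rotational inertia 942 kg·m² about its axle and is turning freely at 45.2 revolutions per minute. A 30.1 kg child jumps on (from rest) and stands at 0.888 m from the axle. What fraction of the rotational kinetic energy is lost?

fraction ≈ 0.0246

No external torque acts about the axle; L_before = L_after.
Added inertia Σmr² = (30.1)(0.888)² = 23.74 kg·m²; I_f = 942.0 + 23.74 = 965.7 kg·m².
ω_f = I_p ω_i / I_f = (942.0)(45.2) / 965.7 = 44.09 rpm.
KE_i = ½(942.0)(4.733 rad/s)² = 10550 J; KE_f = ½(965.7)(4.617)² = 10290 J.
Fraction lost = 0.02458.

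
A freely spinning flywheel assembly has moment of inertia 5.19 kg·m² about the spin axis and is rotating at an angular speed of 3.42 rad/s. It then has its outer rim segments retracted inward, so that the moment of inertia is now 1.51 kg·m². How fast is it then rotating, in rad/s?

ω₂ ≈ 11.8 rad/s

Angular momentum about the spin axis is conserved since the torque about it is zero.
ω₂ = I₁ω₁ / I₂ = (5.190)(3.42 rad/s) / (1.510) = 11.75 rad/s.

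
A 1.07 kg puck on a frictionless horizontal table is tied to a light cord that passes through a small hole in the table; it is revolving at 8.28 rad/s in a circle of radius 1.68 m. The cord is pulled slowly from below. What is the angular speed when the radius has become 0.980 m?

The constraining force is radial, so m r² ω about the center is conserved.
ω₂ = ω₁ (r₁/r₂)² = (8.28)(1.68/0.980)² = 24.33 rad/s.

ω₂ ≈ 24.3 rad/s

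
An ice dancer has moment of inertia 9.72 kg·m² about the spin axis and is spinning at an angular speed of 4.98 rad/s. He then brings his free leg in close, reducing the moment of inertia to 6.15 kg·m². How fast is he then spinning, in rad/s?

No external torque acts about the spin axis, so angular momentum is conserved.
ω₂ = I₁ω₁ / I₂ = (9.720)(4.98 rad/s) / (6.150) = 7.871 rad/s.

ω₂ ≈ 7.87 rad/s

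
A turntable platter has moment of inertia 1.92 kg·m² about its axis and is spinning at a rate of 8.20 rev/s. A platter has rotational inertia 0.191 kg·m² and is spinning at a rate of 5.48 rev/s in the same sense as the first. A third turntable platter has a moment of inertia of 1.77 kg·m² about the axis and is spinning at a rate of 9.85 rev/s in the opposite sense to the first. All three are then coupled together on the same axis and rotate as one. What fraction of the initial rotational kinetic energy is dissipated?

No external torque acts about the common axis, so total angular momentum is conserved.
Taking A's sense as positive: L = (1.920)(8.20) + (0.1910)(5.48) − (1.770)(9.85) = -0.6438 kg·m²·rev/s.
Combined I = 1.920 + 0.1910 + 1.770 = 3.881 kg·m².
ω_f = L / I = -0.6438 / 3.881 = -0.1659 rev/s.
KE_i = ½ΣIω² = 6051 J; KE_f = ½(3.881)(1.042)² = 2.108 J.
Fraction dissipated = (KE_i − KE_f)/KE_i = 0.9997.

fraction ≈ 1.00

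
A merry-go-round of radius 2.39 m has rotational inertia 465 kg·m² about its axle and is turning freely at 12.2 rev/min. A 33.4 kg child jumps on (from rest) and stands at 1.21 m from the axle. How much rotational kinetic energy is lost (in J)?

energy lost ≈ 36.1 J

The added mass arrives with no angular momentum about the axle, and any external torque about the axle is negligible, so the system's angular momentum is conserved.
Added inertia Σmr² = (33.4)(1.21)² = 48.90 kg·m²; I_f = 465.0 + 48.90 = 513.9 kg·m².
ω_f = I_p ω_i / I_f = (465.0)(12.2) / 513.9 = 11.04 rpm.
KE_i = ½(465.0)(1.278 rad/s)² = 379.5 J; KE_f = ½(513.9)(1.156)² = 343.4 J.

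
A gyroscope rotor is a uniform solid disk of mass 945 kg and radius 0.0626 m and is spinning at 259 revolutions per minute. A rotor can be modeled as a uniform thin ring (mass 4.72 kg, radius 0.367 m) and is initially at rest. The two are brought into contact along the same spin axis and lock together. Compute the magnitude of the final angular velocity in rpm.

|ω_f| ≈ 193 rpm

The coupling torques are internal; angular momentum about the shared axis is conserved.
Moments of inertia: I_A = ½(945)(0.0626)² = 1.852 kg·m²; I_B = (4.72)(0.367)² = 0.6357 kg·m².
Taking A's sense as positive: L = (1.852)(259) = 479.6 kg·m²·rpm.
Combined I = 1.852 + 0.6357 = 2.487 kg·m².
ω_f = L / I = 479.6 / 2.487 = 192.8 rpm.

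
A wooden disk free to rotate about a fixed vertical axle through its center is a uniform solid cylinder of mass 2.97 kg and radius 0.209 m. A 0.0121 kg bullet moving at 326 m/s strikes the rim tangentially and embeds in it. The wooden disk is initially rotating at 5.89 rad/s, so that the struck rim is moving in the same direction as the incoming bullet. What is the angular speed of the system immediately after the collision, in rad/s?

|ω_f| ≈ 18.4 rad/s

About the axle the impulsive forces during the collision are internal, so angular momentum about that axis is conserved.
I_p = ½(2.97)(0.209)² = 0.06487 kg·m². Taking the sense of the bullet's angular momentum as positive, L_{bullet} = m v R = (0.0121)(326)(0.209) = 0.8244 kg·m²/s.
L_i = +I_p ω_p + m v R = +(0.06487)(5.89) + 0.8244 = 1.206 kg·m²/s.
After sticking, I_f = I_p + m R² = 0.06487 + (0.0121)(0.209)² = 0.06539 kg·m².
ω_f = L_i / I_f = 1.206 / 0.06539 = 18.45 rad/s.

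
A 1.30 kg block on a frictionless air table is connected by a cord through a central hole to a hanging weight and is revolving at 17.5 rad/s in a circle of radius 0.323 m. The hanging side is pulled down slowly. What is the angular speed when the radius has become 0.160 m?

The constraining force is radial, so m r² ω about the center is conserved.
ω₂ = ω₁ (r₁/r₂)² = (17.5)(0.323/0.160)² = 71.32 rad/s.

ω₂ ≈ 71.3 rad/s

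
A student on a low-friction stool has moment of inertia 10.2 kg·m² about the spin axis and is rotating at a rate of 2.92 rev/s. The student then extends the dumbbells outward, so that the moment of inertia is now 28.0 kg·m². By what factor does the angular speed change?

ω₂/ω₁ ≈ 0.364

With no external torque about the axis, L is conserved: I₁ω₁ = I₂ω₂.
ω₂/ω₁ = I₁/I₂ = 10.20 / 28.00 = 0.3643.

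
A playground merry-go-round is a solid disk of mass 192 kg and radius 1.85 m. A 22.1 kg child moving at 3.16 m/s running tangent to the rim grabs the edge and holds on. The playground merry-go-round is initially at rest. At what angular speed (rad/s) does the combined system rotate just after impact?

About the axle the impulsive forces during the collision are internal, so angular momentum about that axis is conserved.
I_p = ½(192)(1.85)² = 328.6 kg·m². Taking the sense of the child's angular momentum as positive, L_{child} = m v R = (22.1)(3.16)(1.85) = 129.2 kg·m²/s.
L_i = 0 + 129.2 = 129.2 kg·m²/s.
After sticking, I_f = I_p + m R² = 328.6 + (22.1)(1.85)² = 404.2 kg·m².
ω_f = L_i / I_f = 129.2 / 404.2 = 0.3196 rad/s.

|ω_f| ≈ 0.320 rad/s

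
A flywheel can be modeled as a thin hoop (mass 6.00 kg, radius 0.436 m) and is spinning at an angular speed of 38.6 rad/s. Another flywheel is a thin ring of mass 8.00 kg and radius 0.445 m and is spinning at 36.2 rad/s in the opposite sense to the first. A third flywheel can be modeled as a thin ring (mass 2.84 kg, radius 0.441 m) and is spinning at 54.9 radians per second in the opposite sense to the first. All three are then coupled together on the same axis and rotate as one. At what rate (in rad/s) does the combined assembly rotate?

|ω_f| ≈ 13.3 rad/s

No external torque acts about the common axis, so total angular momentum is conserved.
Moments of inertia: I_A = (6.00)(0.436)² = 1.141 kg·m²; I_B = (8.00)(0.445)² = 1.584 kg·m²; I_C = (2.84)(0.441)² = 0.5523 kg·m².
Taking A's sense as positive: L = (1.141)(38.6) − (1.584)(36.2) − (0.5523)(54.9) = -43.64 kg·m²·rad/s.
Combined I = 1.141 + 1.584 + 0.5523 = 3.277 kg·m².
ω_f = L / I = -43.64 / 3.277 = -13.32 rad/s.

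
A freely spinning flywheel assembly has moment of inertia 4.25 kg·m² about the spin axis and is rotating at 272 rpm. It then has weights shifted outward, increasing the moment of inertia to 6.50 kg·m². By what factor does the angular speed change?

ω₂/ω₁ ≈ 0.654

No external torque acts about the spin axis, so angular momentum is conserved.
ω₂/ω₁ = I₁/I₂ = 4.250 / 6.500 = 0.6538.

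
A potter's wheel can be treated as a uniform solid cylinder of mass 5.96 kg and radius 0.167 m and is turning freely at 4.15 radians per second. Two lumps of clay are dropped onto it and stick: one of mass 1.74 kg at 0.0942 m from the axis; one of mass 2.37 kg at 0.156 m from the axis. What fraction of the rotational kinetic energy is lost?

The added mass arrives with no angular momentum about the axis, and any external torque about the axis is negligible, so the system's angular momentum is conserved.
I_p = ½(5.96)(0.167)² = 0.08311 kg·m².
Added inertia Σmr² = (1.74)(0.0942)² + (2.37)(0.156)² = 0.07312 kg·m²; I_f = 0.08311 + 0.07312 = 0.1562 kg·m².
ω_f = I_p ω_i / I_f = (0.08311)(4.15) / 0.1562 = 2.208 rad/s.
KE_i = ½(0.08311)(4.150 rad/s)² = 0.7157 J; KE_f = ½(0.1562)(2.208)² = 0.3807 J.
Fraction lost = 0.4680.

fraction ≈ 0.468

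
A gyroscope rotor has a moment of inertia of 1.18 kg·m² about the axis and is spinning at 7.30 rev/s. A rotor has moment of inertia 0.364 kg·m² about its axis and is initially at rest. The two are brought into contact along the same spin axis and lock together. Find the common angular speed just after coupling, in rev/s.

No external torque acts about the common axis, so total angular momentum is conserved.
Taking A's sense as positive: L = (1.180)(7.30) = 8.614 kg·m²·rev/s.
Combined I = 1.180 + 0.3640 = 1.544 kg·m².
ω_f = L / I = 8.614 / 1.544 = 5.579 rev/s.

|ω_f| ≈ 5.58 rev/s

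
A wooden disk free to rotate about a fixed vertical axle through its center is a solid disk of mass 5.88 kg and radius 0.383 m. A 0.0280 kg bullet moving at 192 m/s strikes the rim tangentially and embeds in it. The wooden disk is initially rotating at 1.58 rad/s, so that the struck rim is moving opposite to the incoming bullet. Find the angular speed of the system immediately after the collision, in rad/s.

The axle reaction passes through the axle and exerts no torque about it; angular momentum about the axle is conserved through the impact.
I_p = ½(5.88)(0.383)² = 0.4313 kg·m². Taking the sense of the bullet's angular momentum as positive, L_{bullet} = m v R = (0.0280)(192)(0.383) = 2.059 kg·m²/s.
L_i = −I_p ω_p + m v R = −(0.4313)(1.58) + 2.059 = 1.378 kg·m²/s.
After sticking, I_f = I_p + m R² = 0.4313 + (0.0280)(0.383)² = 0.4354 kg·m².
ω_f = L_i / I_f = 1.378 / 0.4354 = 3.164 rad/s.

|ω_f| ≈ 3.16 rad/s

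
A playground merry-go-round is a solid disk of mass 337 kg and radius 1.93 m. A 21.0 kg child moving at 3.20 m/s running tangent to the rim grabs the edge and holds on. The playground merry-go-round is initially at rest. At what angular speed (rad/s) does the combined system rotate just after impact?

The axle reaction passes through the axle and exerts no torque about it; angular momentum about the axle is conserved through the impact.
I_p = ½(337)(1.93)² = 627.6 kg·m². Taking the sense of the child's angular momentum as positive, L_{child} = m v R = (21.0)(3.20)(1.93) = 129.7 kg·m²/s.
L_i = 0 + 129.7 = 129.7 kg·m²/s.
After sticking, I_f = I_p + m R² = 627.6 + (21.0)(1.93)² = 705.9 kg·m².
ω_f = L_i / I_f = 129.7 / 705.9 = 0.1837 rad/s.

|ω_f| ≈ 0.184 rad/s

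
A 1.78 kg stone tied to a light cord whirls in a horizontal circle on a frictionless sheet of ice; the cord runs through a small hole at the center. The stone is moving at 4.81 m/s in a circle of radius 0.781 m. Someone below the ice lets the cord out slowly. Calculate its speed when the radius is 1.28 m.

The only horizontal force on the mass is along the cord (radial), so it exerts no torque about the hole and angular momentum m v r is conserved.
v₂ = v₁ r₁ / r₂ = (4.81)(0.781) / (1.28) = 2.935 m/s.

v₂ ≈ 2.93 m/s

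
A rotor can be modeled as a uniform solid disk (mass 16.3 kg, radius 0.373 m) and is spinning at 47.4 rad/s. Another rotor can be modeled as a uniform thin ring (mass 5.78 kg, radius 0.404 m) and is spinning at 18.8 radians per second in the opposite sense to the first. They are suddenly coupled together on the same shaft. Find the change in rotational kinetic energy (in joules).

The coupling torques are internal; angular momentum about the shared axis is conserved.
Moments of inertia: I_A = ½(16.3)(0.373)² = 1.134 kg·m²; I_B = (5.78)(0.404)² = 0.9434 kg·m².
Taking A's sense as positive: L = (1.134)(47.4) − (0.9434)(18.8) = 36.01 kg·m²·rad/s.
Combined I = 1.134 + 0.9434 = 2.077 kg·m².
ω_f = L / I = 36.01 / 2.077 = 17.34 rad/s.
KE_i = ½ΣIω² = 1441 J; KE_f = ½(2.077)(17.34)² = 312.1 J.

ΔKE ≈ -1130 J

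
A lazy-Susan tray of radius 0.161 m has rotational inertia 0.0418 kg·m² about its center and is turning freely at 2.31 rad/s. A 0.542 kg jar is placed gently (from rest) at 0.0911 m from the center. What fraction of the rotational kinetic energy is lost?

fraction ≈ 0.0972

The added mass arrives with no angular momentum about the center, and any external torque about the center is negligible, so the system's angular momentum is conserved.
Added inertia Σmr² = (0.542)(0.0911)² = 0.004498 kg·m²; I_f = 0.04180 + 0.004498 = 0.04630 kg·m².
ω_f = I_p ω_i / I_f = (0.04180)(2.31) / 0.04630 = 2.086 rad/s.
KE_i = ½(0.04180)(2.310 rad/s)² = 0.1115 J; KE_f = ½(0.04630)(2.086)² = 0.1007 J.
Fraction lost = 0.09716.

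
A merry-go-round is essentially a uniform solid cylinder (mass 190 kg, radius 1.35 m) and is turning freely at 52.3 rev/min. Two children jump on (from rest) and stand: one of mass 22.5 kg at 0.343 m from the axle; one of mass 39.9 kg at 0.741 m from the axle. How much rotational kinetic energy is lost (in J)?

No external torque acts about the axle; L_before = L_after.
I_p = ½(190)(1.35)² = 173.1 kg·m².
Added inertia Σmr² = (22.5)(0.343)² + (39.9)(0.741)² = 24.56 kg·m²; I_f = 173.1 + 24.56 = 197.7 kg·m².
ω_f = I_p ω_i / I_f = (173.1)(52.3) / 197.7 = 45.80 rpm.
KE_i = ½(173.1)(5.477 rad/s)² = 2597 J; KE_f = ½(197.7)(4.797)² = 2274 J.

energy lost ≈ 323 J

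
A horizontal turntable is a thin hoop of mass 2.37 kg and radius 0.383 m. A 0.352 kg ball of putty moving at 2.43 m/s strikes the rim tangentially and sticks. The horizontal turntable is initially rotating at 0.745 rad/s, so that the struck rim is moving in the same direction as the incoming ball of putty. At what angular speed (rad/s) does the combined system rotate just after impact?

|ω_f| ≈ 1.47 rad/s

The axle reaction passes through the axle and exerts no torque about it; angular momentum about the axle is conserved through the impact.
I_p = (2.37)(0.383)² = 0.3477 kg·m². Taking the sense of the ball of putty's angular momentum as positive, L_{ball} = m v R = (0.352)(2.43)(0.383) = 0.3276 kg·m²/s.
L_i = +I_p ω_p + m v R = +(0.3477)(0.745) + 0.3276 = 0.5866 kg·m²/s.
After sticking, I_f = I_p + m R² = 0.3477 + (0.352)(0.383)² = 0.3993 kg·m².
ω_f = L_i / I_f = 0.5866 / 0.3993 = 1.469 rad/s.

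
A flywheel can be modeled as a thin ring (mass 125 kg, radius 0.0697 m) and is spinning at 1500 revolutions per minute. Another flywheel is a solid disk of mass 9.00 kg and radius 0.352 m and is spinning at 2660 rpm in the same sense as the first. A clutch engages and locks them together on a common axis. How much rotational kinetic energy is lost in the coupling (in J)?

ΔKE lost ≈ 2140 J

No external torque acts about the common axis, so total angular momentum is conserved.
Moments of inertia: I_A = (125)(0.0697)² = 0.6073 kg·m²; I_B = ½(9.00)(0.352)² = 0.5576 kg·m².
Taking A's sense as positive: L = (0.6073)(1500) + (0.5576)(2660) = 2394 kg·m²·rpm.
Combined I = 0.6073 + 0.5576 = 1.165 kg·m².
ω_f = L / I = 2394 / 1.165 = 2055 rpm.
KE_i = ½ΣIω² = 29120 J; KE_f = ½(1.165)(215.2)² = 26980 J.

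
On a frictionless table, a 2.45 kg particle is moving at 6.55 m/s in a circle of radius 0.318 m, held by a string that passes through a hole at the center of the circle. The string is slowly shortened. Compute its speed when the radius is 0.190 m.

v₂ ≈ 11.0 m/s

The only horizontal force on the mass is along the cord (radial), so it exerts no torque about the hole and angular momentum m v r is conserved.
v₂ = v₁ r₁ / r₂ = (6.55)(0.318) / (0.190) = 10.96 m/s.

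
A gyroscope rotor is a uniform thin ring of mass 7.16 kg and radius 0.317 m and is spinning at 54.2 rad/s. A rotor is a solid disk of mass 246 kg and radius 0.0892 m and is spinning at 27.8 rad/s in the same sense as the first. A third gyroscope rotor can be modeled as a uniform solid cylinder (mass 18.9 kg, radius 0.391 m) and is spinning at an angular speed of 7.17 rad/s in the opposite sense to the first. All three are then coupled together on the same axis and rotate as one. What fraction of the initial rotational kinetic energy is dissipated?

No external torque acts about the common axis, so total angular momentum is conserved.
Moments of inertia: I_A = (7.16)(0.317)² = 0.7195 kg·m²; I_B = ½(246)(0.0892)² = 0.9787 kg·m²; I_C = ½(18.9)(0.391)² = 1.445 kg·m².
Taking A's sense as positive: L = (0.7195)(54.2) + (0.9787)(27.8) − (1.445)(7.17) = 55.85 kg·m²·rad/s.
Combined I = 0.7195 + 0.9787 + 1.445 = 3.143 kg·m².
ω_f = L / I = 55.85 / 3.143 = 17.77 rad/s.
KE_i = ½ΣIω² = 1472 J; KE_f = ½(3.143)(17.77)² = 496.1 J.
Fraction dissipated = (KE_i − KE_f)/KE_i = 0.6630.

fraction ≈ 0.663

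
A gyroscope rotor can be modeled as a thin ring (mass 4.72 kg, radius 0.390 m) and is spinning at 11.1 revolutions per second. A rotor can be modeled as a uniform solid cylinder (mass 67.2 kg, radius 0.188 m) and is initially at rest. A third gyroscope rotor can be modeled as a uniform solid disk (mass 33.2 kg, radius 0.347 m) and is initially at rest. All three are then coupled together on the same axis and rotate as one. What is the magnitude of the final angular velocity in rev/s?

|ω_f| ≈ 2.04 rev/s

No external torque acts about the common axis, so total angular momentum is conserved.
Moments of inertia: I_A = (4.72)(0.390)² = 0.7179 kg·m²; I_B = ½(67.2)(0.188)² = 1.188 kg·m²; I_C = ½(33.2)(0.347)² = 1.999 kg·m².
Taking A's sense as positive: L = (0.7179)(11.1) = 7.969 kg·m²·rev/s.
Combined I = 0.7179 + 1.188 + 1.999 = 3.904 kg·m².
ω_f = L / I = 7.969 / 3.904 = 2.041 rev/s.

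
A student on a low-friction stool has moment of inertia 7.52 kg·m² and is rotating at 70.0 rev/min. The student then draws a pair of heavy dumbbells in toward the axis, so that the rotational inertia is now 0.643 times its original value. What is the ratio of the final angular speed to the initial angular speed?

ω₂/ω₁ ≈ 1.56

With no external torque about the axis, L is conserved: I₁ω₁ = I₂ω₂.
I₂ = 0.643 × 7.52 = 4.835 kg·m².
ω₂/ω₁ = I₁/I₂ = 7.520 / 4.835 = 1.555.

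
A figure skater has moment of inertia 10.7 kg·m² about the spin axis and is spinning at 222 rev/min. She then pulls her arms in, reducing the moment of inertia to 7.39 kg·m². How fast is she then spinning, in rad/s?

No external torque acts about the spin axis, so angular momentum is conserved.
ω₂ = I₁ω₁ / I₂ = (10.70)(222 rpm) / (7.390) = 321.4 rpm = 33.66 rad/s.

ω₂ ≈ 33.7 rad/s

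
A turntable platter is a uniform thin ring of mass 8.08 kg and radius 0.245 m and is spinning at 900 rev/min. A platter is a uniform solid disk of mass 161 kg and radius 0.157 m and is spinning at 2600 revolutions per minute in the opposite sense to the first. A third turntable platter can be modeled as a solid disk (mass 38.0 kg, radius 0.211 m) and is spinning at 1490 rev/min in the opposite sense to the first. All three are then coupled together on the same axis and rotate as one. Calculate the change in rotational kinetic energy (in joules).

ΔKE ≈ -26800 J

No external torque acts about the common axis, so total angular momentum is conserved.
Moments of inertia: I_A = (8.08)(0.245)² = 0.4850 kg·m²; I_B = ½(161)(0.157)² = 1.984 kg·m²; I_C = ½(38.0)(0.211)² = 0.8459 kg·m².
Taking A's sense as positive: L = (0.4850)(900) − (1.984)(2600) − (0.8459)(1490) = -5983 kg·m²·rpm.
Combined I = 0.4850 + 1.984 + 0.8459 = 3.315 kg·m².
ω_f = L / I = -5983 / 3.315 = -1805 rpm.
KE_i = ½ΣIω² = 86000 J; KE_f = ½(3.315)(189.0)² = 59200 J.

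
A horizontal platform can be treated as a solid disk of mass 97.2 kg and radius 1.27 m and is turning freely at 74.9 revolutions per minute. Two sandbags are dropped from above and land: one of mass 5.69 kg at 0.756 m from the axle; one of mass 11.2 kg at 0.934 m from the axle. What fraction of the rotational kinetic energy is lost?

fraction ≈ 0.142

No external torque acts about the axle; L_before = L_after.
I_p = ½(97.2)(1.27)² = 78.39 kg·m².
Added inertia Σmr² = (5.69)(0.756)² + (11.2)(0.934)² = 13.02 kg·m²; I_f = 78.39 + 13.02 = 91.41 kg·m².
ω_f = I_p ω_i / I_f = (78.39)(74.9) / 91.41 = 64.23 rpm.
KE_i = ½(78.39)(7.844 rad/s)² = 2411 J; KE_f = ½(91.41)(6.726)² = 2068 J.
Fraction lost = 0.1425.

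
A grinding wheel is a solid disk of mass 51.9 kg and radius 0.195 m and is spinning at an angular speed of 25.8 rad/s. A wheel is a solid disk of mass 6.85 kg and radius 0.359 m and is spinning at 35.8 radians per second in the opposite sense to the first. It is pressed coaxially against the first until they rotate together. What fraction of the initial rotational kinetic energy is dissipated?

fraction ≈ 0.947

The coupling torques are internal; angular momentum about the shared axis is conserved.
Moments of inertia: I_A = ½(51.9)(0.195)² = 0.9867 kg·m²; I_B = ½(6.85)(0.359)² = 0.4414 kg·m².
Taking A's sense as positive: L = (0.9867)(25.8) − (0.4414)(35.8) = 9.655 kg·m²·rad/s.
Combined I = 0.9867 + 0.4414 = 1.428 kg·m².
ω_f = L / I = 9.655 / 1.428 = 6.761 rad/s.
KE_i = ½ΣIω² = 611.3 J; KE_f = ½(1.428)(6.761)² = 32.64 J.
Fraction dissipated = (KE_i − KE_f)/KE_i = 0.9466.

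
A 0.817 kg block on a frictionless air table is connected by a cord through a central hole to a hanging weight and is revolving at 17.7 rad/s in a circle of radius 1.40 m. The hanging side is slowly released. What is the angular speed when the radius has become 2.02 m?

No torque about the axis ⇒ m r₁² ω₁ = m r₂² ω₂.
ω₂ = ω₁ (r₁/r₂)² = (17.7)(1.40/2.02)² = 8.502 rad/s.

ω₂ ≈ 8.50 rad/s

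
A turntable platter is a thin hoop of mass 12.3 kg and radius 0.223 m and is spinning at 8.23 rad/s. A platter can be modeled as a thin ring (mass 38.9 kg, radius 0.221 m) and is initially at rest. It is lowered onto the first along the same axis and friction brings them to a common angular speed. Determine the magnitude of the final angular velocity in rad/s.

No external torque acts about the common axis, so total angular momentum is conserved.
Moments of inertia: I_A = (12.3)(0.223)² = 0.6117 kg·m²; I_B = (38.9)(0.221)² = 1.900 kg·m².
Taking A's sense as positive: L = (0.6117)(8.23) = 5.034 kg·m²·rad/s.
Combined I = 0.6117 + 1.900 = 2.512 kg·m².
ω_f = L / I = 5.034 / 2.512 = 2.004 rad/s.

|ω_f| ≈ 2.00 rad/s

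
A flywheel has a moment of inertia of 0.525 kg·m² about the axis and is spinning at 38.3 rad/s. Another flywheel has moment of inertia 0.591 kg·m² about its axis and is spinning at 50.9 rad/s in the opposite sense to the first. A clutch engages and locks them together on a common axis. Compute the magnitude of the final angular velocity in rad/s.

|ω_f| ≈ 8.94 rad/s

No external torque acts about the common axis, so total angular momentum is conserved.
Taking A's sense as positive: L = (0.5250)(38.3) − (0.5910)(50.9) = -9.974 kg·m²·rad/s.
Combined I = 0.5250 + 0.5910 = 1.116 kg·m².
ω_f = L / I = -9.974 / 1.116 = -8.938 rad/s.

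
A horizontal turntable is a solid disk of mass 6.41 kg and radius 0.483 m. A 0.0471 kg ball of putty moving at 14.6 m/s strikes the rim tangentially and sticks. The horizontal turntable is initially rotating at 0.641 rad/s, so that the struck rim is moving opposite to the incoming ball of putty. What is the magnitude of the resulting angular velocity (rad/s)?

|ω_f| ≈ 0.194 rad/s

About the axle the impulsive forces during the collision are internal, so angular momentum about that axis is conserved.
I_p = ½(6.41)(0.483)² = 0.7477 kg·m². Taking the sense of the ball of putty's angular momentum as positive, L_{ball} = m v R = (0.0471)(14.6)(0.483) = 0.3321 kg·m²/s.
L_i = −I_p ω_p + m v R = −(0.7477)(0.641) + 0.3321 = -0.1471 kg·m²/s.
After sticking, I_f = I_p + m R² = 0.7477 + (0.0471)(0.483)² = 0.7587 kg·m².
ω_f = L_i / I_f = -0.1471 / 0.7587 = -0.1939 rad/s.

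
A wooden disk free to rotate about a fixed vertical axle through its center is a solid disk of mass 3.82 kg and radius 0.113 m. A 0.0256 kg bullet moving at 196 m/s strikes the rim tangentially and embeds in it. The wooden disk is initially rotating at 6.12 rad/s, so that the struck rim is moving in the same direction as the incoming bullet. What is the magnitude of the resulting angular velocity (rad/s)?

About the axle the impulsive forces during the collision are internal, so angular momentum about that axis is conserved.
I_p = ½(3.82)(0.113)² = 0.02439 kg·m². Taking the sense of the bullet's angular momentum as positive, L_{bullet} = m v R = (0.0256)(196)(0.113) = 0.5670 kg·m²/s.
L_i = +I_p ω_p + m v R = +(0.02439)(6.12) + 0.5670 = 0.7162 kg·m²/s.
After sticking, I_f = I_p + m R² = 0.02439 + (0.0256)(0.113)² = 0.02472 kg·m².
ω_f = L_i / I_f = 0.7162 / 0.02472 = 28.98 rad/s.

|ω_f| ≈ 29.0 rad/s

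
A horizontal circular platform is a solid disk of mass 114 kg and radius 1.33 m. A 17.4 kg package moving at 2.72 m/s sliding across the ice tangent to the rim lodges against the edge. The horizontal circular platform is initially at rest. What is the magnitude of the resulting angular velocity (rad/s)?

|ω_f| ≈ 0.478 rad/s

The axle reaction passes through the central axle and exerts no torque about it; angular momentum about the central axle is conserved through the impact.
I_p = ½(114)(1.33)² = 100.8 kg·m². Taking the sense of the package's angular momentum as positive, L_{package} = m v R = (17.4)(2.72)(1.33) = 62.95 kg·m²/s.
L_i = 0 + 62.95 = 62.95 kg·m²/s.
After sticking, I_f = I_p + m R² = 100.8 + (17.4)(1.33)² = 131.6 kg·m².
ω_f = L_i / I_f = 62.95 / 131.6 = 0.4783 rad/s.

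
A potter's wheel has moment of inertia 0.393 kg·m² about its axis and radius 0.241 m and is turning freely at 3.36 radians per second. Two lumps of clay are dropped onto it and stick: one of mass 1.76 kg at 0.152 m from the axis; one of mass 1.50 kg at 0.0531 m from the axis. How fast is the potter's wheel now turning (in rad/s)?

ω_f ≈ 3.02 rad/s

The added mass arrives with no angular momentum about the axis, and any external torque about the axis is negligible, so the system's angular momentum is conserved.
Added inertia Σmr² = (1.76)(0.152)² + (1.50)(0.0531)² = 0.04489 kg·m²; I_f = 0.3930 + 0.04489 = 0.4379 kg·m².
ω_f = I_p ω_i / I_f = (0.3930)(3.36) / 0.4379 = 3.016 rad/s.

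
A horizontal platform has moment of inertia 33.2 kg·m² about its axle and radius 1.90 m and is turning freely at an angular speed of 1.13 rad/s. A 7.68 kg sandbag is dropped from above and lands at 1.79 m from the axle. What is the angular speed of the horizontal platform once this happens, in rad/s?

The added mass arrives with no angular momentum about the axle, and any external torque about the axle is negligible, so the system's angular momentum is conserved.
Added inertia Σmr² = (7.68)(1.79)² = 24.61 kg·m²; I_f = 33.20 + 24.61 = 57.81 kg·m².
ω_f = I_p ω_i / I_f = (33.20)(1.13) / 57.81 = 0.6490 rad/s.

ω_f ≈ 0.649 rad/s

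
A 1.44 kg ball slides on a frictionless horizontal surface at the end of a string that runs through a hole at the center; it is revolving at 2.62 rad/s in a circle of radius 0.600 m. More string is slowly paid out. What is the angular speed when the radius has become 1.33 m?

No torque about the axis ⇒ m r₁² ω₁ = m r₂² ω₂.
ω₂ = ω₁ (r₁/r₂)² = (2.62)(0.600/1.33)² = 0.5332 rad/s.

ω₂ ≈ 0.533 rad/s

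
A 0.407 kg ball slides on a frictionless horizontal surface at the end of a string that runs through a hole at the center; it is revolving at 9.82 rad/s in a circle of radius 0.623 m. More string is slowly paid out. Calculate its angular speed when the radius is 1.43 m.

No torque about the axis ⇒ m r₁² ω₁ = m r₂² ω₂.
ω₂ = ω₁ (r₁/r₂)² = (9.82)(0.623/1.43)² = 1.864 rad/s.

ω₂ ≈ 1.86 rad/s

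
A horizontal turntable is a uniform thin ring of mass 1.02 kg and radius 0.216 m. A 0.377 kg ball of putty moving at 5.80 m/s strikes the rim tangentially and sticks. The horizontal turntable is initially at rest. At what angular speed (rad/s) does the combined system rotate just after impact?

|ω_f| ≈ 7.25 rad/s

The axle reaction passes through the axle and exerts no torque about it; angular momentum about the axle is conserved through the impact.
I_p = (1.02)(0.216)² = 0.04759 kg·m². Taking the sense of the ball of putty's angular momentum as positive, L_{ball} = m v R = (0.377)(5.80)(0.216) = 0.4723 kg·m²/s.
L_i = 0 + 0.4723 = 0.4723 kg·m²/s.
After sticking, I_f = I_p + m R² = 0.04759 + (0.377)(0.216)² = 0.06518 kg·m².
ω_f = L_i / I_f = 0.4723 / 0.06518 = 7.246 rad/s.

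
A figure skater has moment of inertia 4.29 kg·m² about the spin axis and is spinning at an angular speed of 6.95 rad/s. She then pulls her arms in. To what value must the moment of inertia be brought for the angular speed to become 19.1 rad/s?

I₂ ≈ 1.56 kg·m²

With no external torque about the axis, L is conserved: I₁ω₁ = I₂ω₂.
I₂ = I₁ω₁ / ω₂ = (4.29)(6.95) / (19.1) = 1.561 kg·m².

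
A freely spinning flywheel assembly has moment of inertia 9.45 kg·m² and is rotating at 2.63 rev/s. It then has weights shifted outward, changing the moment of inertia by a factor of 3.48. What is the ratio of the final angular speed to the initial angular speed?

No external torque acts about the spin axis, so angular momentum is conserved.
I₂ = 3.48 × 9.45 = 32.89 kg·m².
ω₂/ω₁ = I₁/I₂ = 9.450 / 32.89 = 0.2874.

ω₂/ω₁ ≈ 0.287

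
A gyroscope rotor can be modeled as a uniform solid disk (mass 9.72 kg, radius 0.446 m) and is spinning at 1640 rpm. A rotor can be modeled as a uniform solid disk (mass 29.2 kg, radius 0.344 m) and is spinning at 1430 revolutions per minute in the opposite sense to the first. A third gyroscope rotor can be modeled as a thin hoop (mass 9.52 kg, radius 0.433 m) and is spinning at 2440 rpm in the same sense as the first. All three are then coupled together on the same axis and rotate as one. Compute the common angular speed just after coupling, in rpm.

|ω_f| ≈ 775 rpm

No external torque acts about the common axis, so total angular momentum is conserved.
Moments of inertia: I_A = ½(9.72)(0.446)² = 0.9667 kg·m²; I_B = ½(29.2)(0.344)² = 1.728 kg·m²; I_C = (9.52)(0.433)² = 1.785 kg·m².
Taking A's sense as positive: L = (0.9667)(1640) − (1.728)(1430) + (1.785)(2440) = 3470 kg·m²·rpm.
Combined I = 0.9667 + 1.728 + 1.785 = 4.479 kg·m².
ω_f = L / I = 3470 / 4.479 = 774.7 rpm.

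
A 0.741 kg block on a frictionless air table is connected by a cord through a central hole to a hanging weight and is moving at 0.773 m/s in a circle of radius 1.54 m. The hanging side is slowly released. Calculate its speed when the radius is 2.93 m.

Central (radial) force ⇒ zero torque about the center ⇒ m v r is constant.
v₂ = v₁ r₁ / r₂ = (0.773)(1.54) / (2.93) = 0.4063 m/s.

v₂ ≈ 0.406 m/s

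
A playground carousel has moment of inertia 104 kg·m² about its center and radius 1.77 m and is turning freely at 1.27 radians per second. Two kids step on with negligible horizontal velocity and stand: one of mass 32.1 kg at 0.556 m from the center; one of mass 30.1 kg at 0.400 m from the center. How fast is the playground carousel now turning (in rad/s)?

No external torque acts about the center; L_before = L_after.
Added inertia Σmr² = (32.1)(0.556)² + (30.1)(0.400)² = 14.74 kg·m²; I_f = 104.0 + 14.74 = 118.7 kg·m².
ω_f = I_p ω_i / I_f = (104.0)(1.27) / 118.7 = 1.112 rad/s.

ω_f ≈ 1.11 rad/s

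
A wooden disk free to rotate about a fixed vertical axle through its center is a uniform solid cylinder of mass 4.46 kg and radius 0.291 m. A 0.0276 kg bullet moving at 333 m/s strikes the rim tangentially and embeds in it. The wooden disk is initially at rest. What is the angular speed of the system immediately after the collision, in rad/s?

About the axle the impulsive forces during the collision are internal, so angular momentum about that axis is conserved.
I_p = ½(4.46)(0.291)² = 0.1888 kg·m². Taking the sense of the bullet's angular momentum as positive, L_{bullet} = m v R = (0.0276)(333)(0.291) = 2.675 kg·m²/s.
L_i = 0 + 2.675 = 2.675 kg·m²/s.
After sticking, I_f = I_p + m R² = 0.1888 + (0.0276)(0.291)² = 0.1912 kg·m².
ω_f = L_i / I_f = 2.675 / 0.1912 = 13.99 rad/s.

|ω_f| ≈ 14.0 rad/s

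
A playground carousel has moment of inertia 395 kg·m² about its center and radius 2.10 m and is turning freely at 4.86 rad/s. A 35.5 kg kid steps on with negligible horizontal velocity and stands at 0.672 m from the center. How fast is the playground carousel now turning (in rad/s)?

No external torque acts about the center; L_before = L_after.
Added inertia Σmr² = (35.5)(0.672)² = 16.03 kg·m²; I_f = 395.0 + 16.03 = 411.0 kg·m².
ω_f = I_p ω_i / I_f = (395.0)(4.86) / 411.0 = 4.670 rad/s.

ω_f ≈ 4.67 rad/s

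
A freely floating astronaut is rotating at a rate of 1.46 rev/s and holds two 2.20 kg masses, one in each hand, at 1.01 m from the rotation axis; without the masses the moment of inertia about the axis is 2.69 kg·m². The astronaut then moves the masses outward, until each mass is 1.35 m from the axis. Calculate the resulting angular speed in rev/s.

No external torque acts about the spin axis, so angular momentum is conserved.
I₁ = 2.69 + 2(2.20)(1.01)² = 7.178 kg·m²; I₂ = 2.69 + 2(2.20)(1.35)² = 10.71 kg·m².
ω₂ = I₁ω₁ / I₂ = (7.178)(1.46 rev/s) / (10.71) = 0.9787 rev/s.

ω₂ ≈ 0.979 rev/s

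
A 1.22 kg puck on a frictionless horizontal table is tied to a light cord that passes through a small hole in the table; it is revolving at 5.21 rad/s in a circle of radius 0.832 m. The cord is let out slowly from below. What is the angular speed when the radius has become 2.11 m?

ω₂ ≈ 0.810 rad/s

The constraining force is radial, so m r² ω about the center is conserved.
ω₂ = ω₁ (r₁/r₂)² = (5.21)(0.832/2.11)² = 0.8101 rad/s.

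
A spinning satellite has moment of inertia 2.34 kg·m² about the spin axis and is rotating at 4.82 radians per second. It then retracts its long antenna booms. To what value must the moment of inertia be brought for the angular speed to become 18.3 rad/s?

With no external torque about the axis, L is conserved: I₁ω₁ = I₂ω₂.
I₂ = I₁ω₁ / ω₂ = (2.34)(4.82) / (18.3) = 0.6163 kg·m².

I₂ ≈ 0.616 kg·m²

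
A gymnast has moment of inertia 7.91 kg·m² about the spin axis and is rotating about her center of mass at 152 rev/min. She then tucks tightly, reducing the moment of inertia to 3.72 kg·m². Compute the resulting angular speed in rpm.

No external torque acts about the spin axis, so angular momentum is conserved.
ω₂ = I₁ω₁ / I₂ = (7.910)(152 rpm) / (3.720) = 323.2 rpm.

ω₂ ≈ 323 rpm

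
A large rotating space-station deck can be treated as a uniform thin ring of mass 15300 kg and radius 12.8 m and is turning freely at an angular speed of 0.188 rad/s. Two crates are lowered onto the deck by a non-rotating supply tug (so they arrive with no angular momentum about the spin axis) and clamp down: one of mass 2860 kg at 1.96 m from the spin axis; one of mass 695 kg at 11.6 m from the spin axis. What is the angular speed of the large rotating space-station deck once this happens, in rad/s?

ω_f ≈ 0.180 rad/s

The added mass arrives with no angular momentum about the spin axis, and any external torque about the spin axis is negligible, so the system's angular momentum is conserved.
I_p = (15300)(12.8)² = 2.507e+06 kg·m².
Added inertia Σmr² = (2860)(1.96)² + (695)(11.6)² = 1.045e+05 kg·m²; I_f = 2.507e+06 + 1.045e+05 = 2.611e+06 kg·m².
ω_f = I_p ω_i / I_f = (2.507e+06)(0.188) / 2.611e+06 = 0.1805 rad/s.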